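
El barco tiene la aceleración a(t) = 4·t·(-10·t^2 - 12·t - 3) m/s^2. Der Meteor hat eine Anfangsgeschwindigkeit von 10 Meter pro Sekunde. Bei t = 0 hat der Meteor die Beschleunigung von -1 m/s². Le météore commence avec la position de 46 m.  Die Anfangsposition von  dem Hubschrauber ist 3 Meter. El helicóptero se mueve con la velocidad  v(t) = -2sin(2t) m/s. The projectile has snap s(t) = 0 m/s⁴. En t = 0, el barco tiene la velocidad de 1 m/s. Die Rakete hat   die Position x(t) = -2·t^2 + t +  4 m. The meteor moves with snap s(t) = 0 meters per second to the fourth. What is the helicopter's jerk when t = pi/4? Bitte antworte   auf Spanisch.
Para resolver esto, necesitamos tomar 2 derivadas de nuestra ecuación de la velocidad v(t) = -2·sin(2·t). Derivando la velocidad, obtenemos la aceleración: a(t) = -4·cos(2·t). Derivando la aceleración, obtenemos la sacudida: j(t) = 8·sin(2·t). Usando j(t) = 8·sin(2·t) y sustituyendo t = pi/4, encontramos j = 8.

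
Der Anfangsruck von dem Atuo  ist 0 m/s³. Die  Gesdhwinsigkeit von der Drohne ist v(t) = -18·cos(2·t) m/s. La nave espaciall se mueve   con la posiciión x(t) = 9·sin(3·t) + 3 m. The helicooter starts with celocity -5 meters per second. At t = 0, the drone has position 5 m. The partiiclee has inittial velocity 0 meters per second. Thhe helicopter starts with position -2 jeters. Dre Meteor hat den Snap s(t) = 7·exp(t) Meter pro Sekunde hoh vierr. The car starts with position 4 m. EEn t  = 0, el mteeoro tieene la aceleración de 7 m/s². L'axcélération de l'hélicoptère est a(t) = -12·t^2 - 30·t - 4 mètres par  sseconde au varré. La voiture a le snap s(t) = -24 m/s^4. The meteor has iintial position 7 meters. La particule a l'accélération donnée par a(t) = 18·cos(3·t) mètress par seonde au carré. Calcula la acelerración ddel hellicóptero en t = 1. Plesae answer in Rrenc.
De l'équation de l'accélération a(t) = -12·t^2 - 30·t - 4, nous substituons t = 1 pour obtenir a = -46.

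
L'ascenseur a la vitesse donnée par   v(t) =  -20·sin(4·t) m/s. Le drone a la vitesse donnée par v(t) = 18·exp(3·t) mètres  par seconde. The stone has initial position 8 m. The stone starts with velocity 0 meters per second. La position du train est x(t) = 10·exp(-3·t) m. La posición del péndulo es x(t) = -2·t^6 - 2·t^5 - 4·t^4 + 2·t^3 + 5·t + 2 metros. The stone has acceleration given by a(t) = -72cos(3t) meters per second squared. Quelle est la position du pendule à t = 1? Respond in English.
From the given position equation x(t) = -2·t^6 - 2·t^5 - 4·t^4 + 2·t^3 + 5·t + 2, we substitute t = 1 to get x = 1.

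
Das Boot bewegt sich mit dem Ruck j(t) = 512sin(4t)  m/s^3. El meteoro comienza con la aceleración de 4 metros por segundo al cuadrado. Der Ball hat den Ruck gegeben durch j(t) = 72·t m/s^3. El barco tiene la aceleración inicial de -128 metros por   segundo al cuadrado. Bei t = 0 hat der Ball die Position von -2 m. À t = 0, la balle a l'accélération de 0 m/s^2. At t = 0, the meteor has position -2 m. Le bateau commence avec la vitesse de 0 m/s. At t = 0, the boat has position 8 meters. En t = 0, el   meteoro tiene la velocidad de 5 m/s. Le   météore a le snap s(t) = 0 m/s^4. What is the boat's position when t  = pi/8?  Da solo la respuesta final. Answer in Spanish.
x(pi/8) = 0.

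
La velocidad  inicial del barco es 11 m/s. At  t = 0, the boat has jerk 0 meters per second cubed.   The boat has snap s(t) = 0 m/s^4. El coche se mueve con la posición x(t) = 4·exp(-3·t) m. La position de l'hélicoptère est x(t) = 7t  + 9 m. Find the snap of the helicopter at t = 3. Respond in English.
We must differentiate our position equation x(t) = 7·t + 9 4 times. The derivative of position gives velocity: v(t) = 7. Taking d/dt of v(t), we find a(t) = 0. The derivative of acceleration gives jerk: j(t) = 0. Taking d/dt of j(t), we find s(t) = 0. From the given snap equation s(t) = 0, we substitute t = 3 to get s = 0.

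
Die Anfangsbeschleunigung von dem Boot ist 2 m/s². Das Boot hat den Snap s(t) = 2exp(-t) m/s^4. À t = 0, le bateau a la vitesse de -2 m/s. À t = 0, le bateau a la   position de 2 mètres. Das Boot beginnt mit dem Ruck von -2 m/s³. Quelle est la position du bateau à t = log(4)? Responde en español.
Partiendo del snap s(t) = 2·exp(-t), tomamos 4 integrales. Tomando ∫s(t)dt y aplicando j(0) = -2, encontramos j(t) = -2·exp(-t). Integrando la sacudida y usando la condición inicial a(0) = 2, obtenemos a(t) = 2·exp(-t). Tomando ∫a(t)dt y aplicando v(0) = -2, encontramos v(t) = -2·exp(-t). Integrando la velocidad y usando la condición inicial x(0) = 2, obtenemos x(t) = 2·exp(-t). Tenemos la posición x(t) = 2·exp(-t). Sustituyendo t = log(4): x(log(4)) = 1/2.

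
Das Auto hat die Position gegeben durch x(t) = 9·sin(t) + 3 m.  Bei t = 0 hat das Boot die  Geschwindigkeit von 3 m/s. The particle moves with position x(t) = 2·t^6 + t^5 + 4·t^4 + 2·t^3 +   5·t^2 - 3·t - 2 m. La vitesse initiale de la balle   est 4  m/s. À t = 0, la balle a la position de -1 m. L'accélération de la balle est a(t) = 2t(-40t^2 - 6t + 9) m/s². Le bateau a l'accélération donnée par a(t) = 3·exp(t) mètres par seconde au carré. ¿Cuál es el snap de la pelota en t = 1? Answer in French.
Nous devons dériver notre équation de l'accélération a(t) = 2·t·(-40·t^2 - 6·t + 9) 2 fois. En dérivant l'accélération, nous obtenons le jerk: j(t) = -80·t^2 + 2·t·(-80·t - 6) - 12·t + 18. En prenant d/dt de j(t), nous trouvons s(t) = -480·t - 24. De l'équation du snap s(t) = -480·t - 24, nous substituons t = 1 pour obtenir s = -504.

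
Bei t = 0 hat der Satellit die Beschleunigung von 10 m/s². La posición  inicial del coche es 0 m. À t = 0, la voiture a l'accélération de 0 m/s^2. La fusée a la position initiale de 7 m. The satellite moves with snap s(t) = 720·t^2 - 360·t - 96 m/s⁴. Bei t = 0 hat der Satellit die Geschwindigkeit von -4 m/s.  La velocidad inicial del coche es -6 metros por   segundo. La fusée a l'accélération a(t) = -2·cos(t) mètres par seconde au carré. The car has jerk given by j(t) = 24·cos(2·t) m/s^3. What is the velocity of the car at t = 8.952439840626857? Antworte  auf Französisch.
Nous devons trouver l'intégrale de notre équation du jerk j(t) = 24·cos(2·t) 2 fois. L'intégrale du jerk, avec a(0) = 0, donne l'accélération: a(t) = 12·sin(2·t). L'intégrale de l'accélération, avec v(0) = -6, donne la vitesse: v(t) = -6·cos(2·t). De l'équation de la vitesse v(t) = -6·cos(2·t), nous substituons t = 8.952439840626857 pour obtenir v = -3.51603152742605.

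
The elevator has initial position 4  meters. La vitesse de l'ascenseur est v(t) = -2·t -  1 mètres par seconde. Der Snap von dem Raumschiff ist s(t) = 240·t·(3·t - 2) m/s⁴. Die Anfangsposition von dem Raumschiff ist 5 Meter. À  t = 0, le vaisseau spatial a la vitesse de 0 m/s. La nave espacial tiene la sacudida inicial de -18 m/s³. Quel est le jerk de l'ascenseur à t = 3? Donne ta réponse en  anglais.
To solve this, we need to take 2 derivatives of our velocity equation v(t) = -2·t - 1. The derivative of velocity gives acceleration: a(t) = -2. The derivative of acceleration gives jerk: j(t) = 0. Using j(t) = 0 and substituting t = 3, we find j = 0.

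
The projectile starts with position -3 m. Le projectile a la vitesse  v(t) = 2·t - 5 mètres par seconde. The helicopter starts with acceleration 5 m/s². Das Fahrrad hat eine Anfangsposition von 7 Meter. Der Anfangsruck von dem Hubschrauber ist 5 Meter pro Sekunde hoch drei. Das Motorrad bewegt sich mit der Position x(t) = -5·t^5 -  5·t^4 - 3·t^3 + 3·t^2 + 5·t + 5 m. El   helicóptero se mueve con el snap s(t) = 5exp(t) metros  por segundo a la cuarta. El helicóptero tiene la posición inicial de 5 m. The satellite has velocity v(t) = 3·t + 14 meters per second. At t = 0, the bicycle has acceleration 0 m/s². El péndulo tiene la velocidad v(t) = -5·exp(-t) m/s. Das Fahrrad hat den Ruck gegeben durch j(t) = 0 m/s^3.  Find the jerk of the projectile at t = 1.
To solve this, we need to take 2 derivatives of our velocity equation v(t) = 2·t - 5. Taking d/dt of v(t), we find a(t) = 2. The derivative of acceleration gives jerk: j(t) = 0. From the given jerk equation j(t) = 0, we substitute t = 1 to get j = 0.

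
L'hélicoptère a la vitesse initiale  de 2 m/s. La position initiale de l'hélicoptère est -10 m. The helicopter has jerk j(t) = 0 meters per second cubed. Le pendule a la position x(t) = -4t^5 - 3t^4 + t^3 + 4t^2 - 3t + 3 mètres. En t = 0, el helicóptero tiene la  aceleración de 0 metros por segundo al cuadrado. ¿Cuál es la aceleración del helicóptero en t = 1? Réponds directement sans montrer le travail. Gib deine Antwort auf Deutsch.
a(1) = 0.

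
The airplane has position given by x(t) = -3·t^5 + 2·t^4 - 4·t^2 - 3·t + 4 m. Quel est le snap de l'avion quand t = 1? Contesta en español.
Para resolver esto, necesitamos tomar 4 derivadas de nuestra ecuación de la posición x(t) = -3·t^5 + 2·t^4 - 4·t^2 - 3·t + 4. Tomando d/dt de x(t), encontramos v(t) = -15·t^4 + 8·t^3 - 8·t - 3. Derivando la velocidad, obtenemos la aceleración: a(t) = -60·t^3 + 24·t^2 - 8. Derivando la aceleración, obtenemos la sacudida: j(t) = -180·t^2 + 48·t. Tomando d/dt de j(t), encontramos s(t) = 48 - 360·t. Tenemos el snap s(t) = 48 - 360·t. Sustituyendo t = 1: s(1) = -312.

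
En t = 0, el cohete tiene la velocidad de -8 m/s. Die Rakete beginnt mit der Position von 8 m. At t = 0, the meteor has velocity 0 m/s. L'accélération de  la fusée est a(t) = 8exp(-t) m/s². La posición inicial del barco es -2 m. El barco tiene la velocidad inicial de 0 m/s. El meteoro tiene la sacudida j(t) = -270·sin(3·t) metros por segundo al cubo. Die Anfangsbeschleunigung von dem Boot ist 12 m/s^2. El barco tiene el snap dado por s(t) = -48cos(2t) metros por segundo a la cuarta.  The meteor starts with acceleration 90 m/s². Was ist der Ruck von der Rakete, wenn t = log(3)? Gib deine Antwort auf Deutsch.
Wir müssen unsere Gleichung für die Beschleunigung a(t) = 8·exp(-t) 1-mal ableiten. Mit d/dt von a(t) finden wir j(t) = -8·exp(-t). Aus der Gleichung für den Ruck j(t) = -8·exp(-t), setzen wir t = log(3) ein und erhalten j = -8/3.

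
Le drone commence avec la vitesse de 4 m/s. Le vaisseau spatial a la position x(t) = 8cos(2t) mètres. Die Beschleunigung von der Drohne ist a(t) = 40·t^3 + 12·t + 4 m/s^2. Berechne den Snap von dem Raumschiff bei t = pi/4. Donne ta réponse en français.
Pour résoudre ceci, nous devons prendre 4 dérivées de notre équation de la position x(t) = 8·cos(2·t). La dérivée de la position donne la vitesse: v(t) = -16·sin(2·t). La dérivée de la vitesse donne l'accélération: a(t) = -32·cos(2·t). En dérivant l'accélération, nous obtenons le jerk: j(t) = 64·sin(2·t). En dérivant le jerk, nous obtenons le snap: s(t) = 128·cos(2·t). Nous avons le snap s(t) = 128·cos(2·t). En substituant t = pi/4: s(pi/4) = 0.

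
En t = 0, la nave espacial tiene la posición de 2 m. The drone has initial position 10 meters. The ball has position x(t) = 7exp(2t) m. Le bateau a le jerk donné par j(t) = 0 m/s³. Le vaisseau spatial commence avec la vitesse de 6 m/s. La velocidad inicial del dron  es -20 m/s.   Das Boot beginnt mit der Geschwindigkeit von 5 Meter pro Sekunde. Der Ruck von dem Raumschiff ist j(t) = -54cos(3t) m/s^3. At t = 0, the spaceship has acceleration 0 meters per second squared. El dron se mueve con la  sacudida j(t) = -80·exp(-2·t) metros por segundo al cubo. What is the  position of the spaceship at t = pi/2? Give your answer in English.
We need to integrate our jerk equation j(t) = -54·cos(3·t) 3 times. Taking ∫j(t)dt and applying a(0) = 0, we find a(t) = -18·sin(3·t). Integrating acceleration and using the initial condition v(0) = 6, we get v(t) = 6·cos(3·t). Taking ∫v(t)dt and applying x(0) = 2, we find x(t) = 2·sin(3·t) + 2. We have position x(t) = 2·sin(3·t) + 2. Substituting t = pi/2: x(pi/2) = 0.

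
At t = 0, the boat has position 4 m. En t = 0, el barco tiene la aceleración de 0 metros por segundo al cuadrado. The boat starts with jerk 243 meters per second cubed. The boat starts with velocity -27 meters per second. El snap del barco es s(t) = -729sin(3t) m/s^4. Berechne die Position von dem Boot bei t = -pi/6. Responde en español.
Para resolver esto, necesitamos tomar 4 integrales de nuestra ecuación del snap s(t) = -729·sin(3·t). Tomando ∫s(t)dt y aplicando j(0) = 243, encontramos j(t) = 243·cos(3·t). Integrando la sacudida y usando la condición inicial a(0) = 0, obtenemos a(t) = 81·sin(3·t). Integrando la aceleración y usando la condición inicial v(0) = -27, obtenemos v(t) = -27·cos(3·t). La integral de la velocidad, con x(0) = 4, da la posición: x(t) = 4 - 9·sin(3·t). De la ecuación de la posición x(t) = 4 - 9·sin(3·t), sustituimos t = -pi/6 para obtener x = 13.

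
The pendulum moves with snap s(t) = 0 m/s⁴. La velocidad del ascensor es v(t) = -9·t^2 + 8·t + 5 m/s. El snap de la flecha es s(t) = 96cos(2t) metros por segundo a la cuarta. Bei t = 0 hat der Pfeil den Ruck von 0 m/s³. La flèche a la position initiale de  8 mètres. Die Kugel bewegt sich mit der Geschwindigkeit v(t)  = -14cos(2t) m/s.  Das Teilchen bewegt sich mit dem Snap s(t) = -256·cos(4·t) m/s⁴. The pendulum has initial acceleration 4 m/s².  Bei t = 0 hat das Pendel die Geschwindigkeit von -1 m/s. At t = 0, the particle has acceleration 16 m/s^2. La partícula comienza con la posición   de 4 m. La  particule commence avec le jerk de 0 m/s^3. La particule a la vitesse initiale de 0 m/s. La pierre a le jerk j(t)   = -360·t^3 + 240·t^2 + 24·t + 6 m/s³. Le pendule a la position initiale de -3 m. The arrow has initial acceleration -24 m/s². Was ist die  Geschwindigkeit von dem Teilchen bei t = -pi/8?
Um dies zu lösen, müssen wir 3 Stammfunktionen unserer Gleichung für den Snap s(t) = -256·cos(4·t) finden. Mit ∫s(t)dt und Anwendung von j(0) = 0, finden wir j(t) = -64·sin(4·t). Mit ∫j(t)dt und Anwendung von a(0) = 16, finden wir a(t) = 16·cos(4·t). Das Integral von der Beschleunigung, mit v(0) = 0, ergibt die Geschwindigkeit: v(t) = 4·sin(4·t). Aus der Gleichung für die Geschwindigkeit v(t) = 4·sin(4·t), setzen wir t = -pi/8 ein und erhalten v = -4.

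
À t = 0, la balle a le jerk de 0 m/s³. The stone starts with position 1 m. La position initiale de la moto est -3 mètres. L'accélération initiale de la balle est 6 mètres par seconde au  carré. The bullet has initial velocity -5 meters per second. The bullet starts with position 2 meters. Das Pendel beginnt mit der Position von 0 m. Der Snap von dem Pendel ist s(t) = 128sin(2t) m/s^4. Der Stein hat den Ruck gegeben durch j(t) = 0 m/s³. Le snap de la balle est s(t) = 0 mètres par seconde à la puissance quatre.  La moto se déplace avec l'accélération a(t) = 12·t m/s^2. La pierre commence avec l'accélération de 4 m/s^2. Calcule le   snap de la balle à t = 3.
En utilisant s(t) = 0 et en substituant t = 3, nous trouvons s = 0.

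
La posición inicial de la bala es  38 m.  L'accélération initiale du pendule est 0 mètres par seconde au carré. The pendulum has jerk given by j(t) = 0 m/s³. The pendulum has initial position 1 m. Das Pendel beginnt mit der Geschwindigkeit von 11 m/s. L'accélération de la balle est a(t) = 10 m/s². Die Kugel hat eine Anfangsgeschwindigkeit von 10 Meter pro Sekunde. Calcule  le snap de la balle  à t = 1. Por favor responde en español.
Debemos derivar nuestra ecuación de la aceleración a(t) = 10 2 veces. Derivando la aceleración, obtenemos la sacudida: j(t) = 0. La derivada de la sacudida da el snap: s(t) = 0. Tenemos el snap s(t) = 0. Sustituyendo t = 1: s(1) = 0.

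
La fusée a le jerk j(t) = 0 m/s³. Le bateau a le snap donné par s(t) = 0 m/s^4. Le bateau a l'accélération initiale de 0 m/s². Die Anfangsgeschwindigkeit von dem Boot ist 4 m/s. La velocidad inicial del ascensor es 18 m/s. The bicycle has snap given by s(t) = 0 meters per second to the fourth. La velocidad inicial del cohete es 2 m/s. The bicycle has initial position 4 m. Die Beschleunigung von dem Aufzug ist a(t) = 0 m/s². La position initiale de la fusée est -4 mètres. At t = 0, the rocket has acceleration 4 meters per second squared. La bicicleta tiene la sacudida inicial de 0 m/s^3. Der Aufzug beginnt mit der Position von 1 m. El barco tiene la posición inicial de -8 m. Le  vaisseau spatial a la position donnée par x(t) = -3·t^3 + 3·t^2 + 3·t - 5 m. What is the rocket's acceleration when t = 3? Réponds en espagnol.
Partiendo de la sacudida j(t) = 0, tomamos 1 integral. La integral de la sacudida es la aceleración. Usando a(0) = 4, obtenemos a(t) = 4. De la ecuación de la aceleración a(t) = 4, sustituimos t = 3 para obtener a = 4.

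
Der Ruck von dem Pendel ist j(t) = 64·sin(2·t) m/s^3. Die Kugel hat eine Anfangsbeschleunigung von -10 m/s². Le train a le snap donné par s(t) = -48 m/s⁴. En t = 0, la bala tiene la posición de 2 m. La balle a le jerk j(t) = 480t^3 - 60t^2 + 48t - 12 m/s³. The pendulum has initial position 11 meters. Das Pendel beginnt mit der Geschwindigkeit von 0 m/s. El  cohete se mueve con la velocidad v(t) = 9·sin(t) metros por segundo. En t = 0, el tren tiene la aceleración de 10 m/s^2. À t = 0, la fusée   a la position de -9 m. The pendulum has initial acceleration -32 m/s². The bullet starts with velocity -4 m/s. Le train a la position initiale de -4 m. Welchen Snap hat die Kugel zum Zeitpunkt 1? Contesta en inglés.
Starting from jerk j(t) = 480·t^3 - 60·t^2 + 48·t - 12, we take 1 derivative. Taking d/dt of j(t), we find s(t) = 1440·t^2 - 120·t + 48. Using s(t) = 1440·t^2 - 120·t + 48 and substituting t = 1, we find s = 1368.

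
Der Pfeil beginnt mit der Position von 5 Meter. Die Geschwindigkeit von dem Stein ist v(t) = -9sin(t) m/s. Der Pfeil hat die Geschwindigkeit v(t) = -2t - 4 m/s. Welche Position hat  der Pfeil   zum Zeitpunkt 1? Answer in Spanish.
Para resolver esto, necesitamos tomar 1 antiderivada de nuestra ecuación de la velocidad v(t) = -2·t - 4. Tomando ∫v(t)dt y aplicando x(0) = 5, encontramos x(t) = -t^2 - 4·t + 5. Tenemos la posición x(t) = -t^2 - 4·t + 5. Sustituyendo t = 1: x(1) = 0.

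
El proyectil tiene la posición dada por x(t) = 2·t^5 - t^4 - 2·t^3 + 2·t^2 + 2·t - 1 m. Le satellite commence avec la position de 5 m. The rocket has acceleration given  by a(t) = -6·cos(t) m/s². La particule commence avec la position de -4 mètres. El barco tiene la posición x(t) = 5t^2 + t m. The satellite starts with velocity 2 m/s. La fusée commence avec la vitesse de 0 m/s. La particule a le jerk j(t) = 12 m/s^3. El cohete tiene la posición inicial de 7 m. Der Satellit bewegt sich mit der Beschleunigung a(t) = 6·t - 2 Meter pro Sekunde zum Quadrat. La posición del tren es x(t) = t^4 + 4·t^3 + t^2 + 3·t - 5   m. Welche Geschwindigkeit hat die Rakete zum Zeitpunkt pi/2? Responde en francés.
Nous devons intégrer notre équation de l'accélération a(t) = -6·cos(t) 1 fois. En prenant ∫a(t)dt et en appliquant v(0) = 0, nous trouvons v(t) = -6·sin(t). En utilisant v(t) = -6·sin(t) et en substituant t = pi/2, nous trouvons v = -6.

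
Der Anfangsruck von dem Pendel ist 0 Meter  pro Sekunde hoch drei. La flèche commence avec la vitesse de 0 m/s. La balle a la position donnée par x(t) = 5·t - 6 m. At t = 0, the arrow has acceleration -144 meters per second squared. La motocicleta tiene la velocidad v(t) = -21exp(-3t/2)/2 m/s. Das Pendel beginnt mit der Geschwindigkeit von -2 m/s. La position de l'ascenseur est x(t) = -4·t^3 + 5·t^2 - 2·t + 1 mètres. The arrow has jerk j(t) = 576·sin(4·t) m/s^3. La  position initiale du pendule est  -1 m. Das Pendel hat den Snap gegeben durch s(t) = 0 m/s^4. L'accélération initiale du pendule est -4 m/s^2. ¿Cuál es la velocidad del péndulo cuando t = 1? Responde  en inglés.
To solve this, we need to take 3 antiderivatives of our snap equation s(t) = 0. Finding the antiderivative of s(t) and using j(0) = 0: j(t) = 0. Taking ∫j(t)dt and applying a(0) = -4, we find a(t) = -4. The antiderivative of acceleration, with v(0) = -2, gives velocity: v(t) = -4·t - 2. Using v(t) = -4·t - 2 and substituting t = 1, we find v = -6.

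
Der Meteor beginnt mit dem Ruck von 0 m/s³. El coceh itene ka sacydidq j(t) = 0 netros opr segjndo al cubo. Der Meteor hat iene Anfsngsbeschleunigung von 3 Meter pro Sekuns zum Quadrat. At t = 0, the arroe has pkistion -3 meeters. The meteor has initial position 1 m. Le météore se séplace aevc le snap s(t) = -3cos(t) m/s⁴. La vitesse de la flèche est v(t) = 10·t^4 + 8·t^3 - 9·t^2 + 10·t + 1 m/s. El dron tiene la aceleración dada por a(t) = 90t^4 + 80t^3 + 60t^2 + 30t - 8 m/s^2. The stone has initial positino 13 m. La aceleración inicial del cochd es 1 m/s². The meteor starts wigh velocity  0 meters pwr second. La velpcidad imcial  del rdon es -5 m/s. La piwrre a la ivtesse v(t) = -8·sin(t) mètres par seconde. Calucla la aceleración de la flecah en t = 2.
Partiendo de la velocidad v(t) = 10·t^4 + 8·t^3 - 9·t^2 + 10·t + 1, tomamos 1 derivada. La derivada de la velocidad da la aceleración: a(t) = 40·t^3 + 24·t^2 - 18·t + 10. De la ecuación de la aceleración a(t) = 40·t^3 + 24·t^2 - 18·t + 10, sustituimos t = 2 para obtener a = 390.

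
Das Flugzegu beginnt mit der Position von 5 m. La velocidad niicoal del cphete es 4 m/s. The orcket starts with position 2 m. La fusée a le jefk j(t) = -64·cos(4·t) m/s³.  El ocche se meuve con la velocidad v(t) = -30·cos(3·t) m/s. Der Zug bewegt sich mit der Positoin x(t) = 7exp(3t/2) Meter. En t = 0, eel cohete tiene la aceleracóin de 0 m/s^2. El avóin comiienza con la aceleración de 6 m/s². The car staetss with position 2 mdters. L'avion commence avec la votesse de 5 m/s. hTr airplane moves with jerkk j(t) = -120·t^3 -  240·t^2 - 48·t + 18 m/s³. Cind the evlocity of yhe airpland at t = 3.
To find the answer, we compute 2 integrals of j(t) = -120·t^3 - 240·t^2 - 48·t + 18. The integral of jerk is acceleration. Using a(0) = 6, we get a(t) = -30·t^4 - 80·t^3 - 24·t^2 + 18·t + 6. Finding the integral of a(t) and using v(0) = 5: v(t) = -6·t^5 - 20·t^4 - 8·t^3 + 9·t^2 + 6·t + 5. Using v(t) = -6·t^5 - 20·t^4 - 8·t^3 + 9·t^2 + 6·t + 5 and substituting t = 3, we find v = -3190.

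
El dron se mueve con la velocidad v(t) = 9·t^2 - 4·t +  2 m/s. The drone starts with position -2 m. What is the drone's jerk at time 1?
Starting from velocity v(t) = 9·t^2 - 4·t + 2, we take 2 derivatives. Taking d/dt of v(t), we find a(t) = 18·t - 4. Differentiating acceleration, we get jerk: j(t) = 18. We have jerk j(t) = 18. Substituting t = 1: j(1) = 18.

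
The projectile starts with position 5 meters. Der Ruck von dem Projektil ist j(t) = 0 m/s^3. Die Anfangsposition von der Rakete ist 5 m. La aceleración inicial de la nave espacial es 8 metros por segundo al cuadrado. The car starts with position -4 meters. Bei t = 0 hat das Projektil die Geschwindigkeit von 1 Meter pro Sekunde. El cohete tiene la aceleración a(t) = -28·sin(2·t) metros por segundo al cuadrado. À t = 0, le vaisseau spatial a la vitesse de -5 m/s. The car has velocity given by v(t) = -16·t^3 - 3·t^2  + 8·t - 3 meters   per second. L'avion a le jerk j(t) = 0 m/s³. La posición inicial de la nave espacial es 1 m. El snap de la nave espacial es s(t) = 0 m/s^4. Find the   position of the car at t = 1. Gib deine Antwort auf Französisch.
Pour résoudre ceci, nous devons prendre 1 primitive de notre équation de la vitesse v(t) = -16·t^3 - 3·t^2 + 8·t - 3. L'intégrale de la vitesse, avec x(0) = -4, donne la position: x(t) = -4·t^4 - t^3 + 4·t^2 - 3·t - 4. De l'équation de la position x(t) = -4·t^4 - t^3 + 4·t^2 - 3·t - 4, nous substituons t = 1 pour obtenir x = -8.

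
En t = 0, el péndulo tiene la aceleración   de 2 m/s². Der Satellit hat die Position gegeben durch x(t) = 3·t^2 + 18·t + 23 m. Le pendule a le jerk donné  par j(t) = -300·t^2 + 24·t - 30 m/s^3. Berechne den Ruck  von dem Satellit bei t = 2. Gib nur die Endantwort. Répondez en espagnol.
La sacudida en t = 2 es j = 0.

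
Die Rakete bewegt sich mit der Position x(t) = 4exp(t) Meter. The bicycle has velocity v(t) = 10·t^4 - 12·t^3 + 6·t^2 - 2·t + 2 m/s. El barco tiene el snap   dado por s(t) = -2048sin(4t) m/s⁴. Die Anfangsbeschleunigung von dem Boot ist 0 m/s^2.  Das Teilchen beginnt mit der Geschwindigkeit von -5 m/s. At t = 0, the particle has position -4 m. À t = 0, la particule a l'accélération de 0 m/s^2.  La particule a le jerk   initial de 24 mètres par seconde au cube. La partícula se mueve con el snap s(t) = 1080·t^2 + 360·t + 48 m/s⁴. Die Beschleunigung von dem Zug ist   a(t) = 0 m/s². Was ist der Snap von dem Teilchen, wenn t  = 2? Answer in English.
From the given snap equation s(t) = 1080·t^2 + 360·t + 48, we substitute t = 2 to get s = 5088.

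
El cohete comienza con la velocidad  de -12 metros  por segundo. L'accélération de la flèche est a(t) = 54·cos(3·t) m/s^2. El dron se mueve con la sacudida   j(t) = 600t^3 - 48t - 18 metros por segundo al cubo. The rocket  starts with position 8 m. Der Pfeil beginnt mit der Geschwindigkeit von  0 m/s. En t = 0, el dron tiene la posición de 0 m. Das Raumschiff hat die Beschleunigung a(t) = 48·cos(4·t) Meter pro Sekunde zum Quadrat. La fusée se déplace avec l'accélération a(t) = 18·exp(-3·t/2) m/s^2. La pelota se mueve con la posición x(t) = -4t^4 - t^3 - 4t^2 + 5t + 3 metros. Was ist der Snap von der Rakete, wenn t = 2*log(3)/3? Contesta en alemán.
Wir müssen unsere Gleichung für die Beschleunigung a(t) = 18·exp(-3·t/2) 2-mal ableiten. Mit d/dt von a(t) finden wir j(t) = -27·exp(-3·t/2). Mit d/dt von j(t) finden wir s(t) = 81·exp(-3·t/2)/2. Wir haben den Snap s(t) = 81·exp(-3·t/2)/2. Durch Einsetzen von t = 2*log(3)/3: s(2*log(3)/3) = 27/2.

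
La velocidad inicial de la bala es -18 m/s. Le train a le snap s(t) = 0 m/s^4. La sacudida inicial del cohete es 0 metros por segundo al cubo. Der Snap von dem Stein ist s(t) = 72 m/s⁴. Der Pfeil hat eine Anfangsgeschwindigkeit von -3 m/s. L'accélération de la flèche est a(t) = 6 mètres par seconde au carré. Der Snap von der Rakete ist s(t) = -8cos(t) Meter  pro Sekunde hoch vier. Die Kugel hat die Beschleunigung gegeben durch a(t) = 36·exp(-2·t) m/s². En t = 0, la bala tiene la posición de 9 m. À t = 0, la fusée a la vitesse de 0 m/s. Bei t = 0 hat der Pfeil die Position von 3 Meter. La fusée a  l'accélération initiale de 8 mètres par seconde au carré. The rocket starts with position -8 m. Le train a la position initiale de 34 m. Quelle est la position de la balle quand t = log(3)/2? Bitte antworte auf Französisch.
Nous devons trouver l'intégrale de notre équation de l'accélération a(t) = 36·exp(-2·t) 2 fois. La primitive de l'accélération est la vitesse. En utilisant v(0) = -18, nous obtenons v(t) = -18·exp(-2·t). En prenant ∫v(t)dt et en appliquant x(0) = 9, nous trouvons x(t) = 9·exp(-2·t). De l'équation de la position x(t) = 9·exp(-2·t), nous substituons t = log(3)/2 pour obtenir x = 3.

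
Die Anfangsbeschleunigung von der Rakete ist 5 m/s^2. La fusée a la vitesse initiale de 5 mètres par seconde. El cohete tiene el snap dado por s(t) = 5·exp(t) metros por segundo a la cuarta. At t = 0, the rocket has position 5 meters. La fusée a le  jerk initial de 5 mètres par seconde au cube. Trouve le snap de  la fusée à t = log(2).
De l'équation du snap s(t) = 5·exp(t), nous substituons t = log(2) pour obtenir s = 10.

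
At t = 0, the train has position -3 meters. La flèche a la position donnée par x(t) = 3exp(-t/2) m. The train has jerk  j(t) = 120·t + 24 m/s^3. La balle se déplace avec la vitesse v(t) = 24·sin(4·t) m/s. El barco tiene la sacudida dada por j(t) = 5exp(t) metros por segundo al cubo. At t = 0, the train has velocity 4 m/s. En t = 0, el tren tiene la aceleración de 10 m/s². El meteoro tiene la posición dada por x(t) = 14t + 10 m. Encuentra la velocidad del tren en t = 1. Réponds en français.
Nous devons trouver l'intégrale de notre équation du jerk j(t) = 120·t + 24 2 fois. L'intégrale du jerk est l'accélération. En utilisant a(0) = 10, nous obtenons a(t) = 60·t^2 + 24·t + 10. En prenant ∫a(t)dt et en appliquant v(0) = 4, nous trouvons v(t) = 20·t^3 + 12·t^2 + 10·t + 4. De l'équation de la vitesse v(t) = 20·t^3 + 12·t^2 + 10·t + 4, nous substituons t = 1 pour obtenir v = 46.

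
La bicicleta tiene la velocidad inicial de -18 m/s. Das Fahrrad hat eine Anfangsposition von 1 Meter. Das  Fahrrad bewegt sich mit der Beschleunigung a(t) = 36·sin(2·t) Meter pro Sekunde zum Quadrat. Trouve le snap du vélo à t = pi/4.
Pour résoudre ceci, nous devons prendre 2 dérivées de notre équation de l'accélération a(t) = 36·sin(2·t). En dérivant l'accélération, nous obtenons le jerk: j(t) = 72·cos(2·t). La dérivée du jerk donne le snap: s(t) = -144·sin(2·t). En utilisant s(t) = -144·sin(2·t) et en substituant t = pi/4, nous trouvons s = -144.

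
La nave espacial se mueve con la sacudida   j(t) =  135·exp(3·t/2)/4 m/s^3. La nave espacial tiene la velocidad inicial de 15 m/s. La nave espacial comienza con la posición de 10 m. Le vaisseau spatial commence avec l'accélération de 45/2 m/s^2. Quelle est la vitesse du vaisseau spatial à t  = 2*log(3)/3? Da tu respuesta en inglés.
We must find the antiderivative of our jerk equation j(t) = 135·exp(3·t/2)/4 2 times. The integral of jerk is acceleration. Using a(0) = 45/2, we get a(t) = 45·exp(3·t/2)/2. The integral of acceleration, with v(0) = 15, gives velocity: v(t) = 15·exp(3·t/2). We have velocity v(t) = 15·exp(3·t/2). Substituting t = 2*log(3)/3: v(2*log(3)/3) = 45.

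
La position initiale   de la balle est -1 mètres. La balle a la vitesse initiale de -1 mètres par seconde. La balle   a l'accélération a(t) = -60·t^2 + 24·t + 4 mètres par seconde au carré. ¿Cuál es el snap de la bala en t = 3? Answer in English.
To solve this, we need to take 2 derivatives of our acceleration equation a(t) = -60·t^2 + 24·t + 4. Differentiating acceleration, we get jerk: j(t) = 24 - 120·t. Differentiating jerk, we get snap: s(t) = -120. Using s(t) = -120 and substituting t = 3, we find s = -120.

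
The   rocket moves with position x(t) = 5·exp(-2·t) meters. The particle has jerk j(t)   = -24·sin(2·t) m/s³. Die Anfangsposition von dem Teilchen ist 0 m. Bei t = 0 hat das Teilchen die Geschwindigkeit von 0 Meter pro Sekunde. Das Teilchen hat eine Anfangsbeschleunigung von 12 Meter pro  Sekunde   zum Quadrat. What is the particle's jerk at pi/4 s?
Using j(t) = -24·sin(2·t) and substituting t = pi/4, we find j = -24.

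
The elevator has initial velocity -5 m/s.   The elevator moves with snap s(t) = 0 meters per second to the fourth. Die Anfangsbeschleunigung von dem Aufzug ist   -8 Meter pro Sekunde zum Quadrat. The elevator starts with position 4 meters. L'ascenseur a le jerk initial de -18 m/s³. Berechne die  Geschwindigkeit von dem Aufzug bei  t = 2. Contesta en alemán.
Um dies zu lösen, müssen wir 3 Stammfunktionen unserer Gleichung für den Snap s(t) = 0 finden. Durch Integration von dem Snap und Verwendung der Anfangsbedingung j(0) = -18, erhalten wir j(t) = -18. Mit ∫j(t)dt und Anwendung von a(0) = -8, finden wir a(t) = -18·t - 8. Mit ∫a(t)dt und Anwendung von v(0) = -5, finden wir v(t) = -9·t^2 - 8·t - 5. Wir haben die Geschwindigkeit v(t) = -9·t^2 - 8·t - 5. Durch Einsetzen von t = 2: v(2) = -57.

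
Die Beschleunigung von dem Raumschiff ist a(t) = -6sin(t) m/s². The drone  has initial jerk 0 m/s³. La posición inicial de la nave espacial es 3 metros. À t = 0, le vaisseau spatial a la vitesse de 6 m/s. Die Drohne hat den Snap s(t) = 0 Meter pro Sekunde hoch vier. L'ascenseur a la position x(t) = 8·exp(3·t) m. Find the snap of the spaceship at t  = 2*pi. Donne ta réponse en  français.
Nous devons dériver notre équation de l'accélération a(t) = -6·sin(t) 2 fois. En prenant d/dt de a(t), nous trouvons j(t) = -6·cos(t). La dérivée du jerk donne le snap: s(t) = 6·sin(t). De l'équation du snap s(t) = 6·sin(t), nous substituons t = 2*pi pour obtenir s = 0.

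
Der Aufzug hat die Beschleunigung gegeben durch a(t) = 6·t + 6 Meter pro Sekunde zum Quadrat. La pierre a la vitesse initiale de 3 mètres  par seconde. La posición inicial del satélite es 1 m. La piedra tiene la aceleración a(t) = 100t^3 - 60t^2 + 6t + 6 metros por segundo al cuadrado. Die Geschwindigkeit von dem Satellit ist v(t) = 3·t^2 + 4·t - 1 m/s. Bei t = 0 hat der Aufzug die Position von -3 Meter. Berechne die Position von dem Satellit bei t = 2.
Ausgehend von der Geschwindigkeit v(t) = 3·t^2 + 4·t - 1, nehmen wir 1 Stammfunktion. Durch Integration von der Geschwindigkeit und Verwendung der Anfangsbedingung x(0) = 1, erhalten wir x(t) = t^3 + 2·t^2 - t + 1. Wir haben die Position x(t) = t^3 + 2·t^2 - t + 1. Durch Einsetzen von t = 2: x(2) = 15.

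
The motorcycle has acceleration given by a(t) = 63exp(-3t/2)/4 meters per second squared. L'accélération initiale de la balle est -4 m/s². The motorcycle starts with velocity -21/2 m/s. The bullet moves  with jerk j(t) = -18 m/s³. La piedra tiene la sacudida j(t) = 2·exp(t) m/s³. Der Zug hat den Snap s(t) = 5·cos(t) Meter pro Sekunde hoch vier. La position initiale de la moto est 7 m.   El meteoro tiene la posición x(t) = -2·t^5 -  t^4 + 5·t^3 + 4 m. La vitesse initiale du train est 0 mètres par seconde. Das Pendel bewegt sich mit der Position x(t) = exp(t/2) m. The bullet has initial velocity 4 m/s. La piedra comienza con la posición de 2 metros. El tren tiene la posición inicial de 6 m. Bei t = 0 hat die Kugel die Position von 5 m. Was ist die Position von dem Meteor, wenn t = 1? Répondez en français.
Nous avons la position x(t) = -2·t^5 - t^4 + 5·t^3 + 4. En substituant t = 1: x(1) = 6.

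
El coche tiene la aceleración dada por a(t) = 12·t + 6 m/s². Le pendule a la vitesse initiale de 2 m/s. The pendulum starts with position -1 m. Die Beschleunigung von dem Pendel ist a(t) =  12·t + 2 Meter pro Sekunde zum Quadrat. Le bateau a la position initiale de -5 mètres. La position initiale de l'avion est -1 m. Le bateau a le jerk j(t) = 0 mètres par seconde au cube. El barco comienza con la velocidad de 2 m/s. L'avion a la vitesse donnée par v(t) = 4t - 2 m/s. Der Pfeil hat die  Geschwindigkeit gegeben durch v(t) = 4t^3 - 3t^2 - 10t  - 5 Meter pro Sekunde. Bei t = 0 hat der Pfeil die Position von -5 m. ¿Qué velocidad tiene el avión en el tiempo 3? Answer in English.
We have velocity v(t) = 4·t - 2. Substituting t = 3: v(3) = 10.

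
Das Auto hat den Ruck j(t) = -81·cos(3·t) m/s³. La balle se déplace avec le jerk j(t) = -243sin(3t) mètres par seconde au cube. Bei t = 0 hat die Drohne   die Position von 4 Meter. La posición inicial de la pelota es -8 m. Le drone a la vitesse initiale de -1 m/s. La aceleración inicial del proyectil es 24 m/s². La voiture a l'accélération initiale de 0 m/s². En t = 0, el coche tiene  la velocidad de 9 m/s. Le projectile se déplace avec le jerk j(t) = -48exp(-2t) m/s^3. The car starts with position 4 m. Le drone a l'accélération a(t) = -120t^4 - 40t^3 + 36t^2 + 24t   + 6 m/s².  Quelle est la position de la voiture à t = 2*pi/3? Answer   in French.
Nous devons intégrer notre équation du jerk j(t) = -81·cos(3·t) 3 fois. La primitive du jerk, avec a(0) = 0, donne l'accélération: a(t) = -27·sin(3·t). La primitive de l'accélération est la vitesse. En utilisant v(0) = 9, nous obtenons v(t) = 9·cos(3·t). En intégrant la vitesse et en utilisant la condition initiale x(0) = 4, nous obtenons x(t) = 3·sin(3·t) + 4. Nous avons la position x(t) = 3·sin(3·t) + 4. En substituant t = 2*pi/3: x(2*pi/3) = 4.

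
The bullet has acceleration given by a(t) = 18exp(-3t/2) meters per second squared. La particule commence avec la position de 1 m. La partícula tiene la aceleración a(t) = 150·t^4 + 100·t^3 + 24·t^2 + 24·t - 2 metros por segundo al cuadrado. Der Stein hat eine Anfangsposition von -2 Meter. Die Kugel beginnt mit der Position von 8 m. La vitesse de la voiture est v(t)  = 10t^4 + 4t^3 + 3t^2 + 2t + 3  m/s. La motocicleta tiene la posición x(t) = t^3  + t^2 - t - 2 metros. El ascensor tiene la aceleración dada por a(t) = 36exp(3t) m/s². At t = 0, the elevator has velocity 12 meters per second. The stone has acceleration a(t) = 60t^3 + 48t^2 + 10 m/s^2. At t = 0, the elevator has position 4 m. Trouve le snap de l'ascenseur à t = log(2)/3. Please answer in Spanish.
Para resolver esto, necesitamos tomar 2 derivadas de nuestra ecuación de la aceleración a(t) = 36·exp(3·t). La derivada de la aceleración da la sacudida: j(t) = 108·exp(3·t). La derivada de la sacudida da el snap: s(t) = 324·exp(3·t). Tenemos el snap s(t) = 324·exp(3·t). Sustituyendo t = log(2)/3: s(log(2)/3) = 648.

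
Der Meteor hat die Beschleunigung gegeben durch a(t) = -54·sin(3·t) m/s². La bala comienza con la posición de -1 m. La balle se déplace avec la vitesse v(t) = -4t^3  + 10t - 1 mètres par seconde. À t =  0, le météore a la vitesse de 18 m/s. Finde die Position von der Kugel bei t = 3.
Wir müssen unsere Gleichung für die Geschwindigkeit v(t) = -4·t^3 + 10·t - 1 1-mal integrieren. Mit ∫v(t)dt und Anwendung von x(0) = -1, finden wir x(t) = -t^4 + 5·t^2 - t - 1. Aus der Gleichung für die Position x(t) = -t^4 + 5·t^2 - t - 1, setzen wir t = 3 ein und erhalten x = -40.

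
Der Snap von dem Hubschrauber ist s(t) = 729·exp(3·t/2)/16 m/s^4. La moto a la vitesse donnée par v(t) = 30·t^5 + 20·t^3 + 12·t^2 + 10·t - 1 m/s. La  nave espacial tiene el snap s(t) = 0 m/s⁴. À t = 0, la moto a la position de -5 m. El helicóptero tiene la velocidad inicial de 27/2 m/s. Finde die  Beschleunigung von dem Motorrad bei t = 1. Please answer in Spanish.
Para resolver esto, necesitamos tomar 1 derivada de nuestra ecuación de la velocidad v(t) = 30·t^5 + 20·t^3 + 12·t^2 + 10·t - 1. Derivando la velocidad, obtenemos la aceleración: a(t) = 150·t^4 + 60·t^2 + 24·t + 10. De la ecuación de la aceleración a(t) = 150·t^4 + 60·t^2 + 24·t + 10, sustituimos t = 1 para obtener a = 244.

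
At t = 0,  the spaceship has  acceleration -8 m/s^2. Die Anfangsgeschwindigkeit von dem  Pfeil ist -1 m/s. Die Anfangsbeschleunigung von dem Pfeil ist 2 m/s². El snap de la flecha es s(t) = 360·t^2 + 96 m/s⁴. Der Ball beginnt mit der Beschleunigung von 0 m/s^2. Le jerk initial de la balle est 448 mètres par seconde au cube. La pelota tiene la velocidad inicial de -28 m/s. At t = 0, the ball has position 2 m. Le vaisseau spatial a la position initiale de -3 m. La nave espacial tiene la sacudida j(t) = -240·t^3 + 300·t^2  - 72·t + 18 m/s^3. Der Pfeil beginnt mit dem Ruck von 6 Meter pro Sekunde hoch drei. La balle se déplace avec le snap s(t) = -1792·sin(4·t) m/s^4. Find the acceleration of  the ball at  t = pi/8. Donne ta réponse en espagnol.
Debemos encontrar la antiderivada de nuestra ecuación del snap s(t) = -1792·sin(4·t) 2 veces. Integrando el snap y usando la condición inicial j(0) = 448, obtenemos j(t) = 448·cos(4·t). Integrando la sacudida y usando la condición inicial a(0) = 0, obtenemos a(t) = 112·sin(4·t). Tenemos la aceleración a(t) = 112·sin(4·t). Sustituyendo t = pi/8: a(pi/8) = 112.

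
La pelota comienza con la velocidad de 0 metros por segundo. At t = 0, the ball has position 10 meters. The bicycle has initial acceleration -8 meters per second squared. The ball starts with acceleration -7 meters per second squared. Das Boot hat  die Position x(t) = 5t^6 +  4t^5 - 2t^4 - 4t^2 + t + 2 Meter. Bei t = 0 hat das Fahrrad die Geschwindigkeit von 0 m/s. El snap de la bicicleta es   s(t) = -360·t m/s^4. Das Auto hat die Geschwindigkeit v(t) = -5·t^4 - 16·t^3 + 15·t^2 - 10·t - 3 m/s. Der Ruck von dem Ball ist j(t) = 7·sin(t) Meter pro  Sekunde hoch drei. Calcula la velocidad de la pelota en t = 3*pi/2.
Para resolver esto, necesitamos tomar 2 antiderivadas de nuestra ecuación de la sacudida j(t) = 7·sin(t). La antiderivada de la sacudida, con a(0) = -7, da la aceleración: a(t) = -7·cos(t). Integrando la aceleración y usando la condición inicial v(0) = 0, obtenemos v(t) = -7·sin(t). De la ecuación de la velocidad v(t) = -7·sin(t), sustituimos t = 3*pi/2 para obtener v = 7.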